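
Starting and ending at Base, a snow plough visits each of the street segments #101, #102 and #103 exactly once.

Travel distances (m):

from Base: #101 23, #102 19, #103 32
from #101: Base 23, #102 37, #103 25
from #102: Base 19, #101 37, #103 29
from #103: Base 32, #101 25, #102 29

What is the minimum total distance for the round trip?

96 m — the shortest possible round trip.

Base - #101 - #102 - #103 - Base: 23+37+29+32 = 121
Base - #101 - #103 - #102 - Base: 23+25+29+19 = 96
Base - #102 - #101 - #103 - Base: 19+37+25+32 = 113
The minimum is 96.
One optimal route: Base → #101 → #103 → #102 → Base (or its reverse).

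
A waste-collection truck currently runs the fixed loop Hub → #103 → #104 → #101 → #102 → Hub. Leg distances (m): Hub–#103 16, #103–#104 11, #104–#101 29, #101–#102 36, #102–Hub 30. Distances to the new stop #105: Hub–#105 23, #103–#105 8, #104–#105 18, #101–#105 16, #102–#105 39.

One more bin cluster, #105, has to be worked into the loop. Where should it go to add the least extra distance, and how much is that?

Insertion cost between consecutive stops i–j is d(i,#105) + d(#105,j) − d(i,j):
  between Hub and #103: 23 + 8 − 16 = 15
  between #103 and #104: 8 + 18 − 11 = 15
  between #104 and #101: 18 + 16 − 29 = 5
  between #101 and #102: 16 + 39 − 36 = 19
  between #102 and Hub: 39 + 23 − 30 = 32
Cheapest insertion is between #104 and #101, adding 5.
New total = 122 + 5 = 127.

Minimum extra distance: 5 m, inserting #105 between #104 and #101.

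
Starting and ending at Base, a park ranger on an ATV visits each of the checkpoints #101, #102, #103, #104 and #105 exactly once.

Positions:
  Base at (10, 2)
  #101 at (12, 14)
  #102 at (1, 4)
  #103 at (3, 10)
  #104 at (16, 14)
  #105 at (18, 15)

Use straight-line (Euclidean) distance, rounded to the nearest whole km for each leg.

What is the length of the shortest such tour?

There are 60 distinct closed tours to check (reversals are equivalent).
Base→#101→#102→#103→#104→#105→Base: 12+15+6+14+2+15 = 64
Base→#101→#102→#103→#105→#104→Base: 12+15+6+16+2+13 = 64
Base→#101→#102→#104→#103→#105→Base: 12+15+18+14+16+15 = 90
Base→#101→#102→#104→#105→#103→Base: 12+15+18+2+16+11 = 74
Base→#101→#102→#105→#103→#104→Base: 12+15+20+16+14+13 = 90
Base→#101→#102→#105→#104→#103→Base: 12+15+20+2+14+11 = 74
Base→#101→#103→#102→#104→#105→Base: 12+10+6+18+2+15 = 63
Base→#101→#103→#102→#105→#104→Base: 12+10+6+20+2+13 = 63
Base→#101→#103→#104→#102→#105→Base: 12+10+14+18+20+15 = 89
Base→#101→#103→#104→#105→#102→Base: 12+10+14+2+20+9 = 67
Base→#101→#103→#105→#102→#104→Base: 12+10+16+20+18+13 = 89
Base→#101→#103→#105→#104→#102→Base: 12+10+16+2+18+9 = 67
Base→#101→#104→#102→#103→#105→Base: 12+4+18+6+16+15 = 71
Base→#101→#104→#102→#105→#103→Base: 12+4+18+20+16+11 = 81
… (46 more)
Base→#102→#103→#101→#104→#105→Base: 9+6+10+4+2+15 = 46  ← best
The minimum is 46.
One optimal route: Base → #102 → #103 → #101 → #104 → #105 → Base (or its reverse).

Minimum total distance: 46 km.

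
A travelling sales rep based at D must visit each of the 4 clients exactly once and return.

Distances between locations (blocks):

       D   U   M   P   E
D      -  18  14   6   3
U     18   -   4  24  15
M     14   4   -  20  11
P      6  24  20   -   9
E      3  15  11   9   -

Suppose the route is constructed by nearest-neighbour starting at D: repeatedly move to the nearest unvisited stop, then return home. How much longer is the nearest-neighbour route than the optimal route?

The nearest-neighbour route is 6 blocks longer than optimal.

From D: E=3, P=6, M=14, U=18 → choose E (3).
From E: P=9, M=11, U=15 → choose P (9).
From P: M=20, U=24 → choose M (20).
From M: U=4 → choose U (4).
NN route D → E → P → M → U → D costs 54.
Optimal: D → U → M → E → P → D costs 48 (by enumerating all 12 distinct tours).
Excess = 54 − 48 = 6.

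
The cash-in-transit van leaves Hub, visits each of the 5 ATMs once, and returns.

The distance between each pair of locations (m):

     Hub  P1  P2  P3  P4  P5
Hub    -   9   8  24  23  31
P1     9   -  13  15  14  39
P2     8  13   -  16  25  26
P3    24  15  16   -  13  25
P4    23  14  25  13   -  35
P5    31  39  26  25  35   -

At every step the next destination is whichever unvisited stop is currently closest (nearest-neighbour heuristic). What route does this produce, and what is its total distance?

From Hub: distances to unvisited — P2=8, P1=9, P4=23, P3=24, P5=31. Nearest is P2 (8).
From P2: distances to unvisited — P1=13, P3=16, P4=25, P5=26. Nearest is P1 (13).
From P1: distances to unvisited — P4=14, P3=15, P5=39. Nearest is P4 (14).
From P4: distances to unvisited — P3=13, P5=35. Nearest is P3 (13).
From P3: distances to unvisited — P5=25. Nearest is P5 (25).
Return P5→Hub: 31.
Total = 8 + 13 + 14 + 13 + 25 + 31 = 104.

104 m along Hub → P2 → P1 → P4 → P3 → P5 → Hub.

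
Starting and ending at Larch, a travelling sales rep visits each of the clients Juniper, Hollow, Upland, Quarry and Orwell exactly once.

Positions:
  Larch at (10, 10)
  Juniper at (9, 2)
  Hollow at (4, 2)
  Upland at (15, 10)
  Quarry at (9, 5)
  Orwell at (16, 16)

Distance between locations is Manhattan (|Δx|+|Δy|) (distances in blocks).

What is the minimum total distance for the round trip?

Shortest round trip = 52 blocks.

Larch → Juniper → Hollow → Upland → Quarry → Orwell → Larch: 9+5+19+11+18+12 = 74
Larch → Juniper → Hollow → Upland → Orwell → Quarry → Larch: 9+5+19+7+18+6 = 64
Larch → Juniper → Hollow → Quarry → Upland → Orwell → Larch: 9+5+8+11+7+12 = 52
Larch → Juniper → Hollow → Quarry → Orwell → Upland → Larch: 9+5+8+18+7+5 = 52
Larch → Juniper → Hollow → Orwell → Upland → Quarry → Larch: 9+5+26+7+11+6 = 64
Larch → Juniper → Hollow → Orwell → Quarry → Upland → Larch: 9+5+26+18+11+5 = 74
Larch → Juniper → Upland → Hollow → Quarry → Orwell → Larch: 9+14+19+8+18+12 = 80
Larch → Juniper → Upland → Hollow → Orwell → Quarry → Larch: 9+14+19+26+18+6 = 92
Larch → Juniper → Upland → Quarry → Hollow → Orwell → Larch: 9+14+11+8+26+12 = 80
Larch → Juniper → Upland → Quarry → Orwell → Hollow → Larch: 9+14+11+18+26+14 = 92
Larch → Juniper → Upland → Orwell → Hollow → Quarry → Larch: 9+14+7+26+8+6 = 70
Larch → Juniper → Upland → Orwell → Quarry → Hollow → Larch: 9+14+7+18+8+14 = 70
Larch → Juniper → Quarry → Hollow → Upland → Orwell → Larch: 9+3+8+19+7+12 = 58
Larch → Juniper → Quarry → Hollow → Orwell → Upland → Larch: 9+3+8+26+7+5 = 58
… (46 more)
The minimum is 52.
One optimal route: Larch → Juniper → Hollow → Quarry → Upland → Orwell → Larch (or its reverse).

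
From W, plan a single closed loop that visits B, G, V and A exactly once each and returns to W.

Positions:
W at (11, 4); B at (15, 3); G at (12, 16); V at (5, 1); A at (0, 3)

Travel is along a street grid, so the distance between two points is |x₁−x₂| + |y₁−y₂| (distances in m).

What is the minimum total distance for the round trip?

W→B→G→V→A→W: 5+16+22+7+12 = 62
W→B→G→A→V→W: 5+16+25+7+9 = 62
W→B→V→G→A→W: 5+12+22+25+12 = 76
W→B→V→A→G→W: 5+12+7+25+13 = 62
W→B→A→G→V→W: 5+15+25+22+9 = 76
W→B→A→V→G→W: 5+15+7+22+13 = 62
W→G→B→V→A→W: 13+16+12+7+12 = 60
W→G→B→A→V→W: 13+16+15+7+9 = 60
W→G→V→B→A→W: 13+22+12+15+12 = 74
W→G→A→B→V→W: 13+25+15+12+9 = 74
W→V→B→G→A→W: 9+12+16+25+12 = 74
W→V→G→B→A→W: 9+22+16+15+12 = 74
The minimum is 60.
One optimal route: W → G → B → V → A → W (or its reverse).

Shortest round trip = 60 m.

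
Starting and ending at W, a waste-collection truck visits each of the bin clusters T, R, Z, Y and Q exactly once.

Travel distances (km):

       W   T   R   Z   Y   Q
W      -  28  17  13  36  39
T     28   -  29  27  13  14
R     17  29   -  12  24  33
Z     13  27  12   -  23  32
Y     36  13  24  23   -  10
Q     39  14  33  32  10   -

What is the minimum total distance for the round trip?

With 5 stops there are 5!/2 = 60 distinct round trips (a route and its reverse cost the same).
W - T - R - Z - Y - Q - W: 28+29+12+23+10+39 = 141
W - T - R - Z - Q - Y - W: 28+29+12+32+10+36 = 147
W - T - R - Y - Z - Q - W: 28+29+24+23+32+39 = 175
W - T - R - Y - Q - Z - W: 28+29+24+10+32+13 = 136
W - T - R - Q - Z - Y - W: 28+29+33+32+23+36 = 181
W - T - R - Q - Y - Z - W: 28+29+33+10+23+13 = 136
W - T - Z - R - Y - Q - W: 28+27+12+24+10+39 = 140
W - T - Z - R - Q - Y - W: 28+27+12+33+10+36 = 146
W - T - Z - Y - R - Q - W: 28+27+23+24+33+39 = 174
W - T - Z - Y - Q - R - W: 28+27+23+10+33+17 = 138
W - T - Z - Q - R - Y - W: 28+27+32+33+24+36 = 180
W - T - Z - Q - Y - R - W: 28+27+32+10+24+17 = 138
W - T - Y - R - Z - Q - W: 28+13+24+12+32+39 = 148
W - T - Y - R - Q - Z - W: 28+13+24+33+32+13 = 143
… (46 more)
W - T - Q - Y - R - Z - W: 28+14+10+24+12+13 = 101  ← best
The minimum is 101.
One optimal route: W → T → Q → Y → R → Z → W (or its reverse).

Minimum total distance: 101 km.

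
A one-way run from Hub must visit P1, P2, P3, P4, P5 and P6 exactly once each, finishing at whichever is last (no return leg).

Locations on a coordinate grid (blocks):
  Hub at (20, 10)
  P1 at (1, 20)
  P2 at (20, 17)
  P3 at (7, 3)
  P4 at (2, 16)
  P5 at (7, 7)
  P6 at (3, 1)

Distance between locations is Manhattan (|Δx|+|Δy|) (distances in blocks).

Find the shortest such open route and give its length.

There are 6! = 720 possible orderings.
Hub → P1 → P2 → P3 → P4 → P5 → P6: 29+22+27+18+14+10 = 120
Hub → P1 → P2 → P3 → P4 → P6 → P5: 29+22+27+18+16+10 = 122
Hub → P1 → P2 → P3 → P5 → P4 → P6: 29+22+27+4+14+16 = 112
Hub → P1 → P2 → P3 → P5 → P6 → P4: 29+22+27+4+10+16 = 108
Hub → P1 → P2 → P3 → P6 → P4 → P5: 29+22+27+6+16+14 = 114
Hub → P1 → P2 → P3 → P6 → P5 → P4: 29+22+27+6+10+14 = 108
Hub → P1 → P2 → P4 → P3 → P5 → P6: 29+22+19+18+4+10 = 102
Hub → P1 → P2 → P4 → P3 → P6 → P5: 29+22+19+18+6+10 = 104
… (712 more)
Hub → P2 → P1 → P4 → P5 → P3 → P6: 7+22+5+14+4+6 = 58  ← best
The minimum is 58.
One shortest path: Hub → P2 → P1 → P4 → P5 → P3 → P6.

58 blocks — the minimum one-way total.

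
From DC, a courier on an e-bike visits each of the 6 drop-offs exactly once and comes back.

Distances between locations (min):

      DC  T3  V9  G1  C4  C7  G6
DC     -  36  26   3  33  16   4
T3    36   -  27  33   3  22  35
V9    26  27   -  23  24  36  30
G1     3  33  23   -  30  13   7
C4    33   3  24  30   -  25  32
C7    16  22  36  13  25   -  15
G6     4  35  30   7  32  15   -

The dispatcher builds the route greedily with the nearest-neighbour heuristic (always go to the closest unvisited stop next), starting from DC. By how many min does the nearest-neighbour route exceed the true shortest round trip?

The nearest-neighbour route is 6 min longer than optimal.

DC: G1=3, G6=4, C7=16, V9=26, C4=33, T3=36 ⇒ G1
G1: G6=7, C7=13, V9=23, C4=30, T3=33 ⇒ G6
G6: C7=15, V9=30, C4=32, T3=35 ⇒ C7
C7: T3=22, C4=25, V9=36 ⇒ T3
T3: C4=3, V9=27 ⇒ C4
C4: V9=24 ⇒ V9
NN route DC → G1 → G6 → C7 → T3 → C4 → V9 → DC costs 100.
Optimal: DC → G1 → V9 → C4 → T3 → C7 → G6 → DC costs 94 (by enumerating all 360 distinct tours).
Excess = 100 − 94 = 6.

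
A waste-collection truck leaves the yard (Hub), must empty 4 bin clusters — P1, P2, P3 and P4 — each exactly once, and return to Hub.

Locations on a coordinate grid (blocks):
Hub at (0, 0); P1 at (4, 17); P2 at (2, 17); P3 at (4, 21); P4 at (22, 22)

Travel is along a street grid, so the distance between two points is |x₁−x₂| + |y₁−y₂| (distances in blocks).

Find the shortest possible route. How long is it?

Minimum total distance: 88 blocks.

There are 12 distinct closed tours to check (reversals are equivalent).
Hub→P1→P2→P3→P4→Hub: 21+2+6+19+44 = 92
Hub→P1→P2→P4→P3→Hub: 21+2+25+19+25 = 92
Hub→P1→P3→P2→P4→Hub: 21+4+6+25+44 = 100
Hub→P1→P3→P4→P2→Hub: 21+4+19+25+19 = 88
Hub→P1→P4→P2→P3→Hub: 21+23+25+6+25 = 100
Hub→P1→P4→P3→P2→Hub: 21+23+19+6+19 = 88
Hub→P2→P1→P3→P4→Hub: 19+2+4+19+44 = 88
Hub→P2→P1→P4→P3→Hub: 19+2+23+19+25 = 88
Hub→P2→P3→P1→P4→Hub: 19+6+4+23+44 = 96
Hub→P2→P4→P1→P3→Hub: 19+25+23+4+25 = 96
Hub→P3→P1→P2→P4→Hub: 25+4+2+25+44 = 100
Hub→P3→P2→P1→P4→Hub: 25+6+2+23+44 = 100
The minimum is 88.
One optimal route: Hub → P1 → P3 → P4 → P2 → Hub (or its reverse).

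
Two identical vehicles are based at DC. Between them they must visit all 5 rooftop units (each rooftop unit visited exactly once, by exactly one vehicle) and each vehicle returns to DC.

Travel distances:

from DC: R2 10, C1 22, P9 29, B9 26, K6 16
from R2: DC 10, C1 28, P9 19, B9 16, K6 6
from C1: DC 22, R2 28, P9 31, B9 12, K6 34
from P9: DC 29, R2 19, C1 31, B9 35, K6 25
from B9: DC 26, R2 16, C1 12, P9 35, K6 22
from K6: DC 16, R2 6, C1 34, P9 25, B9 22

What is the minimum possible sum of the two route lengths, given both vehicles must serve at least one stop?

Minimum combined distance: 130.

Check every non-empty split of the stops between the two vehicles; for each half take its own optimal tour:
  {R2} + {C1, P9, B9, K6}: 20 + 110 = 130
  {C1} + {R2, P9, B9, K6}: 44 + 102 = 146
  {R2, C1} + {P9, B9, K6}: 60 + 102 = 162
  {P9} + {R2, C1, B9, K6}: 58 + 72 = 130
  {R2, P9} + {C1, B9, K6}: 58 + 72 = 130
  {C1, P9} + {R2, B9, K6}: 82 + 64 = 146
  … (15 splits in total)
Best: vehicle 1 DC → R2 → DC = 20; vehicle 2 DC → C1 → B9 → P9 → K6 → DC = 110; combined 130.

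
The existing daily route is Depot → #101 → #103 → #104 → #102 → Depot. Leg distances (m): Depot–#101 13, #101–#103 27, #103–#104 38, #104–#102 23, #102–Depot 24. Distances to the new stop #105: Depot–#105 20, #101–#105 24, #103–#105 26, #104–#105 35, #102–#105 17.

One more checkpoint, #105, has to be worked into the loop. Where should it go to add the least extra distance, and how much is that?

Adding 13 m by placing #105 on the #102–Depot leg.

Insertion cost between consecutive stops i–j is d(i,#105) + d(#105,j) − d(i,j):
  between Depot and #101: 20 + 24 − 13 = 31
  between #101 and #103: 24 + 26 − 27 = 23
  between #103 and #104: 26 + 35 − 38 = 23
  between #104 and #102: 35 + 17 − 23 = 29
  between #102 and Depot: 17 + 20 − 24 = 13
Cheapest insertion is between #102 and Depot, adding 13.
New total = 125 + 13 = 138.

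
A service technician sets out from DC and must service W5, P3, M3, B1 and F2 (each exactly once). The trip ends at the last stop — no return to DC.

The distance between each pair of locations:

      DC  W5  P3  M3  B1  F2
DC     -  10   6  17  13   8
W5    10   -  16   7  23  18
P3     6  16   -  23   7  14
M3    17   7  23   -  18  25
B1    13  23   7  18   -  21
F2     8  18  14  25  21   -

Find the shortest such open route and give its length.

Shortest open route: 54.

There are 5! = 120 possible orderings.
DC → W5 → P3 → M3 → B1 → F2: 10+16+23+18+21 = 88
DC → W5 → P3 → M3 → F2 → B1: 10+16+23+25+21 = 95
DC → W5 → P3 → B1 → M3 → F2: 10+16+7+18+25 = 76
DC → W5 → P3 → B1 → F2 → M3: 10+16+7+21+25 = 79
DC → W5 → P3 → F2 → M3 → B1: 10+16+14+25+18 = 83
DC → W5 → P3 → F2 → B1 → M3: 10+16+14+21+18 = 79
DC → W5 → M3 → P3 → B1 → F2: 10+7+23+7+21 = 68
DC → W5 → M3 → P3 → F2 → B1: 10+7+23+14+21 = 75
DC → W5 → M3 → B1 → P3 → F2: 10+7+18+7+14 = 56
DC → W5 → M3 → B1 → F2 → P3: 10+7+18+21+14 = 70
DC → W5 → M3 → F2 → P3 → B1: 10+7+25+14+7 = 63
DC → W5 → M3 → F2 → B1 → P3: 10+7+25+21+7 = 70
DC → W5 → B1 → P3 → M3 → F2: 10+23+7+23+25 = 88
DC → W5 → B1 → P3 → F2 → M3: 10+23+7+14+25 = 79
… (106 more)
DC → F2 → P3 → B1 → M3 → W5: 8+14+7+18+7 = 54  ← best
The minimum is 54.
One shortest path: DC → F2 → P3 → B1 → M3 → W5.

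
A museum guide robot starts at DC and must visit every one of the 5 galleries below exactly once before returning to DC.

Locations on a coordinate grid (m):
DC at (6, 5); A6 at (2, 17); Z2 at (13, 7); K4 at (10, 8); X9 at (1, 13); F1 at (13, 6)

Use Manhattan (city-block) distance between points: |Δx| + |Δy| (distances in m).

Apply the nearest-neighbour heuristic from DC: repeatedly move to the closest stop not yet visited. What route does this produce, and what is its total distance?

From DC: distances to unvisited — K4=7, F1=8, Z2=9, X9=13, A6=16. Nearest is K4 (7).
From K4: distances to unvisited — Z2=4, F1=5, X9=14, A6=17. Nearest is Z2 (4).
From Z2: distances to unvisited — F1=1, X9=18, A6=21. Nearest is F1 (1).
From F1: distances to unvisited — X9=19, A6=22. Nearest is X9 (19).
From X9: distances to unvisited — A6=5. Nearest is A6 (5).
Return A6→DC: 16.
Total = 7 + 4 + 1 + 19 + 5 + 16 = 52.

Total distance 52 m via the nearest-neighbour route DC → K4 → Z2 → F1 → X9 → A6 → DC.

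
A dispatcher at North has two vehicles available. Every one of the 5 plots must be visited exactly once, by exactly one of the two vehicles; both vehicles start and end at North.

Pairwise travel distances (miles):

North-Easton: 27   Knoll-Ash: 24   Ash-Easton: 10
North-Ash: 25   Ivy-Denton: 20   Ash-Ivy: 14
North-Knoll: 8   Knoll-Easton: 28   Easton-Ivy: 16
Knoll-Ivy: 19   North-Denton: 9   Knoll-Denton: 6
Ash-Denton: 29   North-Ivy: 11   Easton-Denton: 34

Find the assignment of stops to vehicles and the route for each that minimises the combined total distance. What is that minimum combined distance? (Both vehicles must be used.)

There are 2^4 − 1 = 15 ways to divide the 5 stops into two non-empty groups. For each, the best each vehicle can do is its own shortest tour through its group:
  {Knoll} + {Ash, Easton, Ivy, Denton}: 16 + 75 = 91
  {Ash} + {Knoll, Easton, Ivy, Denton}: 50 + 70 = 120
  {Knoll, Ash} + {Easton, Ivy, Denton}: 57 + 70 = 127
  {Easton} + {Knoll, Ash, Ivy, Denton}: 54 + 64 = 118
  {Knoll, Easton} + {Ash, Ivy, Denton}: 63 + 63 = 126
  {Ash, Easton} + {Knoll, Ivy, Denton}: 62 + 45 = 107
  … (15 splits in total)
  {Ash, Easton, Ivy} + {Knoll, Denton}: 62 + 23 = 85  ← best
Best: vehicle 1 North → Ash → Easton → Ivy → North = 62; vehicle 2 North → Knoll → Denton → North = 23; combined 85.

85 miles — the smallest possible combined total.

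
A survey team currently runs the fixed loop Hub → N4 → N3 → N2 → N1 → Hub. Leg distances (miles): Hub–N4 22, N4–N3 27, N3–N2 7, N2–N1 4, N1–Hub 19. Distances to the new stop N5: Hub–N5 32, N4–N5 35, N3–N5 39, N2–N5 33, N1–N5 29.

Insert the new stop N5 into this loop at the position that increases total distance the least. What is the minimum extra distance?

Insertion cost between consecutive stops i–j is d(i,N5) + d(N5,j) − d(i,j):
  between Hub and N4: 32 + 35 − 22 = 45
  between N4 and N3: 35 + 39 − 27 = 47
  between N3 and N2: 39 + 33 − 7 = 65
  between N2 and N1: 33 + 29 − 4 = 58
  between N1 and Hub: 29 + 32 − 19 = 42
Cheapest insertion is between N1 and Hub, adding 42.
New total = 79 + 42 = 121.

Minimum extra distance: 42 miles, inserting N5 between N1 and Hub.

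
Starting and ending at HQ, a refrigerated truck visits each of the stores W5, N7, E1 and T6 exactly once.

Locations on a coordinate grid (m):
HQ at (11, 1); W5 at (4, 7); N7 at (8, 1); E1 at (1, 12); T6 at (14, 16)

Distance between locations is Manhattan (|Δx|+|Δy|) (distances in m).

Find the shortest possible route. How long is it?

Minimum total distance: 56 m.

With 4 stops there are 4!/2 = 12 distinct round trips (a route and its reverse cost the same).
HQ → W5 → N7 → E1 → T6 → HQ: 13+10+18+17+18 = 76
HQ → W5 → N7 → T6 → E1 → HQ: 13+10+21+17+21 = 82
HQ → W5 → E1 → N7 → T6 → HQ: 13+8+18+21+18 = 78
HQ → W5 → E1 → T6 → N7 → HQ: 13+8+17+21+3 = 62
HQ → W5 → T6 → N7 → E1 → HQ: 13+19+21+18+21 = 92
HQ → W5 → T6 → E1 → N7 → HQ: 13+19+17+18+3 = 70
HQ → N7 → W5 → E1 → T6 → HQ: 3+10+8+17+18 = 56
HQ → N7 → W5 → T6 → E1 → HQ: 3+10+19+17+21 = 70
HQ → N7 → E1 → W5 → T6 → HQ: 3+18+8+19+18 = 66
HQ → N7 → T6 → W5 → E1 → HQ: 3+21+19+8+21 = 72
HQ → E1 → W5 → N7 → T6 → HQ: 21+8+10+21+18 = 78
HQ → E1 → N7 → W5 → T6 → HQ: 21+18+10+19+18 = 86
The minimum is 56.
One optimal route: HQ → N7 → W5 → E1 → T6 → HQ (or its reverse).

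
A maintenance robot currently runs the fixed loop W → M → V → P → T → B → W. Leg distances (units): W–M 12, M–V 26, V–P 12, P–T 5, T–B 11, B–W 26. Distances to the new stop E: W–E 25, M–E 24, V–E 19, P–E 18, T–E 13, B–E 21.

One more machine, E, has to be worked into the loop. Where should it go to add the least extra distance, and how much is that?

Minimum extra distance: 17, inserting E between M and V.

Insertion cost between consecutive stops i–j is d(i,E) + d(E,j) − d(i,j):
  between W and M: 25 + 24 − 12 = 37
  between M and V: 24 + 19 − 26 = 17
  between V and P: 19 + 18 − 12 = 25
  between P and T: 18 + 13 − 5 = 26
  between T and B: 13 + 21 − 11 = 23
  between B and W: 21 + 25 − 26 = 20
Cheapest insertion is between M and V, adding 17.
New total = 92 + 17 = 109.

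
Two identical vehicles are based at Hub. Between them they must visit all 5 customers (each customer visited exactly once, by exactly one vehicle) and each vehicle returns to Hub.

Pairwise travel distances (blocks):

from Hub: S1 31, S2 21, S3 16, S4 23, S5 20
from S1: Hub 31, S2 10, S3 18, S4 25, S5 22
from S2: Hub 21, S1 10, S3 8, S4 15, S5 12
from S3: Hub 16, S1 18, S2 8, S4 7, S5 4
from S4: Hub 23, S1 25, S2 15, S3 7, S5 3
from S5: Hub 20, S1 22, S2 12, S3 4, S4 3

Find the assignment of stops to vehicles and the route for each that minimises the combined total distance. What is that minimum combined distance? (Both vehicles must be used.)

108 blocks — the smallest possible combined total.

Check every non-empty split of the stops between the two vehicles; for each half take its own optimal tour:
  {S1} + {S2, S3, S4, S5}: 62 + 59 = 121
  {S2} + {S1, S3, S4, S5}: 42 + 79 = 121
  {S1, S2} + {S3, S4, S5}: 62 + 46 = 108
  {S3} + {S1, S2, S4, S5}: 32 + 79 = 111
  {S1, S3} + {S2, S4, S5}: 65 + 59 = 124
  {S2, S3} + {S1, S4, S5}: 45 + 79 = 124
  … (15 splits in total)
Best: vehicle 1 Hub → S1 → S2 → Hub = 62; vehicle 2 Hub → S3 → S4 → S5 → Hub = 46; combined 108.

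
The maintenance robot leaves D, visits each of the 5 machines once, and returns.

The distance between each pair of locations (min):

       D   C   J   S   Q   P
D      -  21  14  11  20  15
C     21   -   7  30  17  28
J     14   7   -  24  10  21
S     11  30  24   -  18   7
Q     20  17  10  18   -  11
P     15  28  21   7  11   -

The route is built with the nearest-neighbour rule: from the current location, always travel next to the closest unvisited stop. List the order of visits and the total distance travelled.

At D the remaining stops are S 11, J 14, P 15, Q 20, C 21; go to S.
At S the remaining stops are P 7, Q 18, J 24, C 30; go to P.
At P the remaining stops are Q 11, J 21, C 28; go to Q.
At Q the remaining stops are J 10, C 17; go to J.
At J the remaining stops are C 7; go to C.
Return C→D: 21.
Total = 11 + 7 + 11 + 10 + 7 + 21 = 67.

Nearest-neighbour total = 67 min; route D → S → P → Q → J → C → D.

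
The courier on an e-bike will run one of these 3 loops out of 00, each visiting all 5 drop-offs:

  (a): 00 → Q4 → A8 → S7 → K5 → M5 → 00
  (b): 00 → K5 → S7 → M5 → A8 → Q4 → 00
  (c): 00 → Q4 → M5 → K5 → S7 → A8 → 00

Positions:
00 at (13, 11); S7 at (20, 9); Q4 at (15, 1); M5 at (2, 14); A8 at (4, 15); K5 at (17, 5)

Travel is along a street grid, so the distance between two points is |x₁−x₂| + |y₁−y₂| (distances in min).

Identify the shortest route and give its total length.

Shortest is (b), total 80 min.

(a): 12 + 25 + 22 + 7 + 24 + 14 = 104
(b): 10 + 7 + 23 + 3 + 25 + 12 = 80
(c): 12 + 26 + 24 + 7 + 22 + 13 = 104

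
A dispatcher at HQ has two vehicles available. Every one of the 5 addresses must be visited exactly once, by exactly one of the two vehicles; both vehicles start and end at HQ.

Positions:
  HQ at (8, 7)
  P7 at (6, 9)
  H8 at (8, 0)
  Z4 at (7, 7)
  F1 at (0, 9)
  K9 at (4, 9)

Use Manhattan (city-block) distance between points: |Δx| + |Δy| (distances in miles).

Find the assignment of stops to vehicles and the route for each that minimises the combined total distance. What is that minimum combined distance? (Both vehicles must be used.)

Minimum combined distance: 34 miles.

Check every non-empty split of the stops between the two vehicles; for each half take its own optimal tour:
  {P7} + {H8, Z4, F1, K9}: 8 + 34 = 42
  {H8} + {P7, Z4, F1, K9}: 14 + 20 = 34
  {P7, H8} + {Z4, F1, K9}: 22 + 20 = 42
  {Z4} + {P7, H8, F1, K9}: 2 + 34 = 36
  {P7, Z4} + {H8, F1, K9}: 8 + 34 = 42
  {H8, Z4} + {P7, F1, K9}: 16 + 20 = 36
  … (15 splits in total)
Best: vehicle 1 HQ → H8 → HQ = 14; vehicle 2 HQ → P7 → F1 → K9 → Z4 → HQ = 20; combined 34.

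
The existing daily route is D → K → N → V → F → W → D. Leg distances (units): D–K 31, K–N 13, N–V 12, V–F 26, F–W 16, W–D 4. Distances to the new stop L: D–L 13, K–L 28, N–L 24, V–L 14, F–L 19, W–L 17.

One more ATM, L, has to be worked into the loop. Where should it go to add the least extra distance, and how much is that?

Insertion cost between consecutive stops i–j is d(i,L) + d(L,j) − d(i,j):
  between D and K: 13 + 28 − 31 = 10
  between K and N: 28 + 24 − 13 = 39
  between N and V: 24 + 14 − 12 = 26
  between V and F: 14 + 19 − 26 = 7
  between F and W: 19 + 17 − 16 = 20
  between W and D: 17 + 13 − 4 = 26
Cheapest insertion is between V and F, adding 7.
New total = 102 + 7 = 109.

Minimum extra distance: 7, inserting L between V and F.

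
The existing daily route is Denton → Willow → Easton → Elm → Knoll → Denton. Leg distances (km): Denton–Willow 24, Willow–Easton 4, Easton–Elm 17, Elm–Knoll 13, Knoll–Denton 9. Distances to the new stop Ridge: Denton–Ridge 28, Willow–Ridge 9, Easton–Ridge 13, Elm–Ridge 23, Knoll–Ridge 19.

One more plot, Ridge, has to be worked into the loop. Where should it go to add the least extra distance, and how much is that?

Insertion cost between consecutive stops i–j is d(i,Ridge) + d(Ridge,j) − d(i,j):
  between Denton and Willow: 28 + 9 − 24 = 13
  between Willow and Easton: 9 + 13 − 4 = 18
  between Easton and Elm: 13 + 23 − 17 = 19
  between Elm and Knoll: 23 + 19 − 13 = 29
  between Knoll and Denton: 19 + 28 − 9 = 38
Cheapest insertion is between Denton and Willow, adding 13.
New total = 67 + 13 = 80.

Adding 13 km by placing Ridge on the Denton–Willow leg.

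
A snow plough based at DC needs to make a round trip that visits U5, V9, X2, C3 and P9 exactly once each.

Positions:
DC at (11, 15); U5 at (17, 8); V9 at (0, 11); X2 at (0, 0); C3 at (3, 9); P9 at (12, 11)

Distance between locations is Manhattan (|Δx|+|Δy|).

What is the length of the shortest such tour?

With 5 stops there are 5!/2 = 60 distinct round trips (a route and its reverse cost the same).
DC-U5-V9-X2-C3-P9-DC: 13+20+11+12+11+5 = 72
DC-U5-V9-X2-P9-C3-DC: 13+20+11+23+11+14 = 92
DC-U5-V9-C3-X2-P9-DC: 13+20+5+12+23+5 = 78
DC-U5-V9-C3-P9-X2-DC: 13+20+5+11+23+26 = 98
DC-U5-V9-P9-X2-C3-DC: 13+20+12+23+12+14 = 94
DC-U5-V9-P9-C3-X2-DC: 13+20+12+11+12+26 = 94
DC-U5-X2-V9-C3-P9-DC: 13+25+11+5+11+5 = 70
DC-U5-X2-V9-P9-C3-DC: 13+25+11+12+11+14 = 86
DC-U5-X2-C3-V9-P9-DC: 13+25+12+5+12+5 = 72
DC-U5-X2-C3-P9-V9-DC: 13+25+12+11+12+15 = 88
DC-U5-X2-P9-V9-C3-DC: 13+25+23+12+5+14 = 92
DC-U5-X2-P9-C3-V9-DC: 13+25+23+11+5+15 = 92
DC-U5-C3-V9-X2-P9-DC: 13+15+5+11+23+5 = 72
DC-U5-C3-V9-P9-X2-DC: 13+15+5+12+23+26 = 94
… (46 more)
DC-V9-X2-C3-U5-P9-DC: 15+11+12+15+8+5 = 66  ← best
The minimum is 66.
One optimal route: DC → V9 → X2 → C3 → U5 → P9 → DC (or its reverse).

66 — the shortest possible round trip.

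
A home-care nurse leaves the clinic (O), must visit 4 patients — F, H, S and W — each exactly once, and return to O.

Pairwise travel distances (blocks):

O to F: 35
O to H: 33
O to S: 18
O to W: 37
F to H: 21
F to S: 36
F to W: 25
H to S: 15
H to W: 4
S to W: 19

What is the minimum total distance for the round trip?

Shortest round trip = 97 blocks.

There are 12 distinct closed tours to check (reversals are equivalent).
O → F → H → S → W → O: 35+21+15+19+37 = 127
O → F → H → W → S → O: 35+21+4+19+18 = 97
O → F → S → H → W → O: 35+36+15+4+37 = 127
O → F → S → W → H → O: 35+36+19+4+33 = 127
O → F → W → H → S → O: 35+25+4+15+18 = 97
O → F → W → S → H → O: 35+25+19+15+33 = 127
O → H → F → S → W → O: 33+21+36+19+37 = 146
O → H → F → W → S → O: 33+21+25+19+18 = 116
O → H → S → F → W → O: 33+15+36+25+37 = 146
O → H → W → F → S → O: 33+4+25+36+18 = 116
O → S → F → H → W → O: 18+36+21+4+37 = 116
O → S → H → F → W → O: 18+15+21+25+37 = 116
The minimum is 97.
One optimal route: O → F → H → W → S → O (or its reverse).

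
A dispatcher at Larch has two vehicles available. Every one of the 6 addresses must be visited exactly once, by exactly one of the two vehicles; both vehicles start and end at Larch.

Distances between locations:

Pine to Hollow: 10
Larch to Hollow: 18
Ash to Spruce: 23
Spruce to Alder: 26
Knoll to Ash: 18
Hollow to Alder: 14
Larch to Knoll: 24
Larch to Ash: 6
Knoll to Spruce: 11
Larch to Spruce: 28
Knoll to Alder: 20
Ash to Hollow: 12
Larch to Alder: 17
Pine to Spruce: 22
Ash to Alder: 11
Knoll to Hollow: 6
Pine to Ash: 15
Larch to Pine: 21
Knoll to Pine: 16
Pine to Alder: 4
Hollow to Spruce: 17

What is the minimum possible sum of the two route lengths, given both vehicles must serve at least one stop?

Minimum combined distance: 88.

Try each way of splitting the stops between the two vehicles (each non-empty) and, for each split, find the best tour for each vehicle:
  {Knoll} + {Pine, Ash, Hollow, Spruce, Alder}: 48 + 76 = 124
  {Pine} + {Knoll, Ash, Hollow, Spruce, Alder}: 42 + 76 = 118
  {Knoll, Pine} + {Ash, Hollow, Spruce, Alder}: 61 + 76 = 137
  {Ash} + {Knoll, Pine, Hollow, Spruce, Alder}: 12 + 76 = 88
  {Knoll, Ash} + {Pine, Hollow, Spruce, Alder}: 48 + 76 = 124
  {Pine, Ash} + {Knoll, Hollow, Spruce, Alder}: 42 + 76 = 118
  … (31 splits in total)
Best: vehicle 1 Larch → Ash → Larch = 12; vehicle 2 Larch → Spruce → Knoll → Hollow → Pine → Alder → Larch = 76; combined 88.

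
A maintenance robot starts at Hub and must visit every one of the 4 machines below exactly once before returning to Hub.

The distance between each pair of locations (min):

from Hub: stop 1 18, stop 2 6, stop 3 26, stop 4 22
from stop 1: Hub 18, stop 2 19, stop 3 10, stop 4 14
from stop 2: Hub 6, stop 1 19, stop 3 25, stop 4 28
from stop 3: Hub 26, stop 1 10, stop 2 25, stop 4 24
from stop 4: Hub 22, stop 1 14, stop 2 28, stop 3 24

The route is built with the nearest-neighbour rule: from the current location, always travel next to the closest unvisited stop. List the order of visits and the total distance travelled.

Hub → [stop 2:6 / stop 1:18 / stop 4:22 / stop 3:26] → stop 2 (6)
stop 2 → [stop 1:19 / stop 3:25 / stop 4:28] → stop 1 (19)
stop 1 → [stop 3:10 / stop 4:14] → stop 3 (10)
stop 3 → [stop 4:24] → stop 4 (24)
Return stop 4→Hub: 22.
Total = 6 + 19 + 10 + 24 + 22 = 81.

Total distance 81 min via the nearest-neighbour route Hub → stop 2 → stop 1 → stop 3 → stop 4 → Hub.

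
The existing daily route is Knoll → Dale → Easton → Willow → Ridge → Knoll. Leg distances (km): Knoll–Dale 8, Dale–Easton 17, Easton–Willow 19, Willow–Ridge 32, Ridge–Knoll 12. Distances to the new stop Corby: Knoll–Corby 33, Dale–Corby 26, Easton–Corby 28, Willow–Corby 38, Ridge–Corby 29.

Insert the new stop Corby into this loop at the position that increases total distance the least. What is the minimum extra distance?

Adding 35 km by placing Corby on the Willow–Ridge leg.

Insertion cost between consecutive stops i–j is d(i,Corby) + d(Corby,j) − d(i,j):
  between Knoll and Dale: 33 + 26 − 8 = 51
  between Dale and Easton: 26 + 28 − 17 = 37
  between Easton and Willow: 28 + 38 − 19 = 47
  between Willow and Ridge: 38 + 29 − 32 = 35
  between Ridge and Knoll: 29 + 33 − 12 = 50
Cheapest insertion is between Willow and Ridge, adding 35.
New total = 88 + 35 = 123.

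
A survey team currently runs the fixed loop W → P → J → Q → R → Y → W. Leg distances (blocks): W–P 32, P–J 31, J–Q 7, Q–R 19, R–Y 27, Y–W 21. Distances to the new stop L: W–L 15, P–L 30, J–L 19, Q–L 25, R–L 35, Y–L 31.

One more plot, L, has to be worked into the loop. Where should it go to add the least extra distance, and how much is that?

Minimum extra distance: 13 blocks, inserting L between W and P.

Insertion cost between consecutive stops i–j is d(i,L) + d(L,j) − d(i,j):
  between W and P: 15 + 30 − 32 = 13
  between P and J: 30 + 19 − 31 = 18
  between J and Q: 19 + 25 − 7 = 37
  between Q and R: 25 + 35 − 19 = 41
  between R and Y: 35 + 31 − 27 = 39
  between Y and W: 31 + 15 − 21 = 25
Cheapest insertion is between W and P, adding 13.
New total = 137 + 13 = 150.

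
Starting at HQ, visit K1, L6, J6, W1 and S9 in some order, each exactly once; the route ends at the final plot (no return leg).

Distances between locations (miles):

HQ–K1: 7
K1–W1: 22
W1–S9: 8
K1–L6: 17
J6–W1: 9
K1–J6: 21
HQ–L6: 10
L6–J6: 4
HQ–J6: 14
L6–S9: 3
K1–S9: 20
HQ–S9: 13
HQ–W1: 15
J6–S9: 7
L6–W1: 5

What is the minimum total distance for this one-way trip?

There are 5! = 120 possible orderings.
HQ→K1→L6→J6→W1→S9: 7+17+4+9+8 = 45
HQ→K1→L6→J6→S9→W1: 7+17+4+7+8 = 43
HQ→K1→L6→W1→J6→S9: 7+17+5+9+7 = 45
HQ→K1→L6→W1→S9→J6: 7+17+5+8+7 = 44
HQ→K1→L6→S9→J6→W1: 7+17+3+7+9 = 43
HQ→K1→L6→S9→W1→J6: 7+17+3+8+9 = 44
HQ→K1→J6→L6→W1→S9: 7+21+4+5+8 = 45
HQ→K1→J6→L6→S9→W1: 7+21+4+3+8 = 43
HQ→K1→J6→W1→L6→S9: 7+21+9+5+3 = 45
HQ→K1→J6→W1→S9→L6: 7+21+9+8+3 = 48
HQ→K1→J6→S9→L6→W1: 7+21+7+3+5 = 43
HQ→K1→J6→S9→W1→L6: 7+21+7+8+5 = 48
HQ→K1→W1→L6→J6→S9: 7+22+5+4+7 = 45
HQ→K1→W1→L6→S9→J6: 7+22+5+3+7 = 44
… (106 more)
The minimum is 43.
One shortest path: HQ → K1 → L6 → J6 → S9 → W1.

Minimum one-way distance = 43 miles.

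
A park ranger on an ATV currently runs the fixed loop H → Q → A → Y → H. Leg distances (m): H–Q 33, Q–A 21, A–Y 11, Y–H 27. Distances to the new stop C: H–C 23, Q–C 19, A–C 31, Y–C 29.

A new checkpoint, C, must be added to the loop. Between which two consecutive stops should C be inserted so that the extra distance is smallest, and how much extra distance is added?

Insertion cost between consecutive stops i–j is d(i,C) + d(C,j) − d(i,j):
  between H and Q: 23 + 19 − 33 = 9
  between Q and A: 19 + 31 − 21 = 29
  between A and Y: 31 + 29 − 11 = 49
  between Y and H: 29 + 23 − 27 = 25
Cheapest insertion is between H and Q, adding 9.
New total = 92 + 9 = 101.

+9 m — insert C between H and Q.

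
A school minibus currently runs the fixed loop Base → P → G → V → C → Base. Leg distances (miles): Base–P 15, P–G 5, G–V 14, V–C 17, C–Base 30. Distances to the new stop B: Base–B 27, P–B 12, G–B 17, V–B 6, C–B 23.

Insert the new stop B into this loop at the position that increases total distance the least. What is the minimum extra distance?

Insertion cost between consecutive stops i–j is d(i,B) + d(B,j) − d(i,j):
  between Base and P: 27 + 12 − 15 = 24
  between P and G: 12 + 17 − 5 = 24
  between G and V: 17 + 6 − 14 = 9
  between V and C: 6 + 23 − 17 = 12
  between C and Base: 23 + 27 − 30 = 20
Cheapest insertion is between G and V, adding 9.
New total = 81 + 9 = 90.

Adding 9 miles by placing B on the G–V leg.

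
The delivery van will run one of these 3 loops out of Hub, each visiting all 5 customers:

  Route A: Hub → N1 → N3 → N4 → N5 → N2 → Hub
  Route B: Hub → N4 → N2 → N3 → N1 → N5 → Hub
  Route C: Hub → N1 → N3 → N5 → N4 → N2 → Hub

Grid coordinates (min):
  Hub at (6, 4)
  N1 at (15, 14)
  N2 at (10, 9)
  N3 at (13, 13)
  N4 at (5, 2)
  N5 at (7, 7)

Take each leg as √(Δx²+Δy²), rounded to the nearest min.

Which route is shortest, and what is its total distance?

32 min — Route B is the shortest.

Route A: 13 + 2 + 14 + 5 + 4 + 6 = 44
Route B: 2 + 9 + 5 + 2 + 11 + 3 = 32
Route C: 13 + 2 + 8 + 5 + 9 + 6 = 43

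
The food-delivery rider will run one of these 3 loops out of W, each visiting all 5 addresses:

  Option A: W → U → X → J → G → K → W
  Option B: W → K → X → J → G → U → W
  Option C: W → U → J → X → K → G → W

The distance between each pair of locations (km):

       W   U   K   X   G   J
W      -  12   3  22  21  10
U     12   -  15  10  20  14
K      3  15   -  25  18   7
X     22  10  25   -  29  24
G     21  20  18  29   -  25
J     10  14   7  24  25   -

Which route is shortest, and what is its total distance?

92 km — Option A is the shortest.

Option A: 12 + 10 + 24 + 25 + 18 + 3 = 92
Option B: 3 + 25 + 24 + 25 + 20 + 12 = 109
Option C: 12 + 14 + 24 + 25 + 18 + 21 = 114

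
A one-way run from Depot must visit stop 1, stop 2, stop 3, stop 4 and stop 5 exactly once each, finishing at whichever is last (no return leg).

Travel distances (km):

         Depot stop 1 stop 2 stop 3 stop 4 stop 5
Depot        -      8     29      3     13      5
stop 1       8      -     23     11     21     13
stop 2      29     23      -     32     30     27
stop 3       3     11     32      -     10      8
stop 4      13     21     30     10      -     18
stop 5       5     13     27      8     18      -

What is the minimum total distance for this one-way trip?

Minimum one-way distance = 67 km.

There are 5! = 120 possible orderings.
Depot → stop 1 → stop 2 → stop 3 → stop 4 → stop 5: 8+23+32+10+18 = 91
Depot → stop 1 → stop 2 → stop 3 → stop 5 → stop 4: 8+23+32+8+18 = 89
Depot → stop 1 → stop 2 → stop 4 → stop 3 → stop 5: 8+23+30+10+8 = 79
Depot → stop 1 → stop 2 → stop 4 → stop 5 → stop 3: 8+23+30+18+8 = 87
Depot → stop 1 → stop 2 → stop 5 → stop 3 → stop 4: 8+23+27+8+10 = 76
Depot → stop 1 → stop 2 → stop 5 → stop 4 → stop 3: 8+23+27+18+10 = 86
Depot → stop 1 → stop 3 → stop 2 → stop 4 → stop 5: 8+11+32+30+18 = 99
Depot → stop 1 → stop 3 → stop 2 → stop 5 → stop 4: 8+11+32+27+18 = 96
Depot → stop 1 → stop 3 → stop 4 → stop 2 → stop 5: 8+11+10+30+27 = 86
Depot → stop 1 → stop 3 → stop 4 → stop 5 → stop 2: 8+11+10+18+27 = 74
Depot → stop 1 → stop 3 → stop 5 → stop 2 → stop 4: 8+11+8+27+30 = 84
Depot → stop 1 → stop 3 → stop 5 → stop 4 → stop 2: 8+11+8+18+30 = 75
Depot → stop 1 → stop 4 → stop 2 → stop 3 → stop 5: 8+21+30+32+8 = 99
Depot → stop 1 → stop 4 → stop 2 → stop 5 → stop 3: 8+21+30+27+8 = 94
… (106 more)
Depot → stop 3 → stop 4 → stop 5 → stop 1 → stop 2: 3+10+18+13+23 = 67  ← best
The minimum is 67.
One shortest path: Depot → stop 3 → stop 4 → stop 5 → stop 1 → stop 2.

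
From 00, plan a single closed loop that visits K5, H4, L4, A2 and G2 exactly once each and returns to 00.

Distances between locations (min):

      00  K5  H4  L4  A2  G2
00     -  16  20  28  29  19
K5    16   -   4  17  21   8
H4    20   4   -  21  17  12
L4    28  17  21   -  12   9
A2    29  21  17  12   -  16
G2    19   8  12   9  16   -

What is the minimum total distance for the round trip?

With 5 stops there are 5!/2 = 60 distinct round trips (a route and its reverse cost the same).
00→K5→H4→L4→A2→G2→00: 16+4+21+12+16+19 = 88
00→K5→H4→L4→G2→A2→00: 16+4+21+9+16+29 = 95
00→K5→H4→A2→L4→G2→00: 16+4+17+12+9+19 = 77
00→K5→H4→A2→G2→L4→00: 16+4+17+16+9+28 = 90
00→K5→H4→G2→L4→A2→00: 16+4+12+9+12+29 = 82
00→K5→H4→G2→A2→L4→00: 16+4+12+16+12+28 = 88
00→K5→L4→H4→A2→G2→00: 16+17+21+17+16+19 = 106
00→K5→L4→H4→G2→A2→00: 16+17+21+12+16+29 = 111
00→K5→L4→A2→H4→G2→00: 16+17+12+17+12+19 = 93
00→K5→L4→A2→G2→H4→00: 16+17+12+16+12+20 = 93
00→K5→L4→G2→H4→A2→00: 16+17+9+12+17+29 = 100
00→K5→L4→G2→A2→H4→00: 16+17+9+16+17+20 = 95
00→K5→A2→H4→L4→G2→00: 16+21+17+21+9+19 = 103
00→K5→A2→H4→G2→L4→00: 16+21+17+12+9+28 = 103
… (46 more)
The minimum is 77.
One optimal route: 00 → K5 → H4 → A2 → L4 → G2 → 00 (or its reverse).

77 min — the shortest possible round trip.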